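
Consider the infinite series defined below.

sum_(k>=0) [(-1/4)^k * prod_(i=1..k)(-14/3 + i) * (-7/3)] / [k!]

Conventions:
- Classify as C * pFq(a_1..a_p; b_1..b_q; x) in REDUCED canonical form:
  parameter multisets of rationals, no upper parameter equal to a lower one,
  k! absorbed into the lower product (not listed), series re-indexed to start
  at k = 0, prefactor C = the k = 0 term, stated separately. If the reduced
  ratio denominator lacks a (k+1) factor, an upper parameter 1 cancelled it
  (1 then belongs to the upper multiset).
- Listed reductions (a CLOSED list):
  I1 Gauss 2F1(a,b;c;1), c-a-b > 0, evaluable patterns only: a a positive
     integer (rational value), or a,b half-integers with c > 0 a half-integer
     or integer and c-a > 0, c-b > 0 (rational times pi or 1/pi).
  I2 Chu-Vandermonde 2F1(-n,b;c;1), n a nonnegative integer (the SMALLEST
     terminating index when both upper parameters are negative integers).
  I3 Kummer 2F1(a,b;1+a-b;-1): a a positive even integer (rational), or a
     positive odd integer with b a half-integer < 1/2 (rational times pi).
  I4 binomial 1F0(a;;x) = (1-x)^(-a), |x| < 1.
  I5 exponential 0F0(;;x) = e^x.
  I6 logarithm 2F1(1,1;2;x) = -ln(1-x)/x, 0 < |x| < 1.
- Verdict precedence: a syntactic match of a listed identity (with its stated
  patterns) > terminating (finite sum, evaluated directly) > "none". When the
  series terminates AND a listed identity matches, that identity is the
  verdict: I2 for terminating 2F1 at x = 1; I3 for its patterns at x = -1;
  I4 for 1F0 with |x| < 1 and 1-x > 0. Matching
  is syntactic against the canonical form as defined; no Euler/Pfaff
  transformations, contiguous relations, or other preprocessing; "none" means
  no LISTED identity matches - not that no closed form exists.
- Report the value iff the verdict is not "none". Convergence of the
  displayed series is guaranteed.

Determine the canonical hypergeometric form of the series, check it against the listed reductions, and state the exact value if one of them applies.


At argument -1/4: a 1F0 with upper {-11/3}, lower {-}, scaled by C = -7/3. Verdict at x = -1/4: the binomial series (I4) matches (the 1F0 binomial series: exponent 11/3, x = -1/4). Value: (-7/3) * (5/4)^(11/3).

The tell: t_0 being -7/3, the running product (C = -7/3, x = -1/4) telescopes to a rising factorial.
Step ratio: r(k) = (-1/4) * (k-11/3) / [(k+1)] - rational in k, leading ratio (-1/4); with t_0 = -7/3, classification follows.


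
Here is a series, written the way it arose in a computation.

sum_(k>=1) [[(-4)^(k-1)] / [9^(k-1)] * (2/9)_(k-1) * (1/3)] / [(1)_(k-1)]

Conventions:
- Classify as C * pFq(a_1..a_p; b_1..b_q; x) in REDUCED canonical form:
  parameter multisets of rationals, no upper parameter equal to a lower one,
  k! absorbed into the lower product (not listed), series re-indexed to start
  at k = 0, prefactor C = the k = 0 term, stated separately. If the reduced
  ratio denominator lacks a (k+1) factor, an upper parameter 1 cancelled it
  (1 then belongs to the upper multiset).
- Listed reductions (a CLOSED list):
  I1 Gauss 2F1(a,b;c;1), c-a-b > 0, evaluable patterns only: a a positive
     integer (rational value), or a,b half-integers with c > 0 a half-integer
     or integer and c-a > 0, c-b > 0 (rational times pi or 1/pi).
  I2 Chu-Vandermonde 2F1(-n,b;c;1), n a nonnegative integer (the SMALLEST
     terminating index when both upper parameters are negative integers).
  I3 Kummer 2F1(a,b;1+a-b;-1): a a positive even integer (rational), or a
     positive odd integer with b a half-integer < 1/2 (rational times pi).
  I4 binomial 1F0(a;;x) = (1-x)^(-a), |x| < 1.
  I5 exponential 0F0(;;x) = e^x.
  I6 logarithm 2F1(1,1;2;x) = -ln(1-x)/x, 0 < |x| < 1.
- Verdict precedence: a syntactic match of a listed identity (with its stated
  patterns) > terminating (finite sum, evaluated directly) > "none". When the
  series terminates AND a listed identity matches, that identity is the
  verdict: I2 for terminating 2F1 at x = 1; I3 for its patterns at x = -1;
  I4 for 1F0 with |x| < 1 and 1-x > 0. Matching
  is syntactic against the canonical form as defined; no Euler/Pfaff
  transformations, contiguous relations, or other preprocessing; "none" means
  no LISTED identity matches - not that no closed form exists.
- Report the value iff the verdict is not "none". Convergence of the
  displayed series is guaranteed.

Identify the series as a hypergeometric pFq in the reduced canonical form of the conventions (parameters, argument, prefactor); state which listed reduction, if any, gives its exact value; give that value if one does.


x = -4/9 here; the reduced form reads 1F0, upper {2/9}, lower {-}, C = 1/3. Verdict at x = -4/9: the binomial series (I4) matches (the 1F0 binomial series: exponent -2/9, x = -4/9). Sum: (1/3) * (13/9)^(-2/9).

First insight: t_0 = 1/3 here, and (1)_k (C = 1/3) is k! itself.
Term ratio: r(k) = (-4/9) * (k+2/9) / [(k+1)] ; factor over Q: parameters, x = (-4/9), and C = 1/3.


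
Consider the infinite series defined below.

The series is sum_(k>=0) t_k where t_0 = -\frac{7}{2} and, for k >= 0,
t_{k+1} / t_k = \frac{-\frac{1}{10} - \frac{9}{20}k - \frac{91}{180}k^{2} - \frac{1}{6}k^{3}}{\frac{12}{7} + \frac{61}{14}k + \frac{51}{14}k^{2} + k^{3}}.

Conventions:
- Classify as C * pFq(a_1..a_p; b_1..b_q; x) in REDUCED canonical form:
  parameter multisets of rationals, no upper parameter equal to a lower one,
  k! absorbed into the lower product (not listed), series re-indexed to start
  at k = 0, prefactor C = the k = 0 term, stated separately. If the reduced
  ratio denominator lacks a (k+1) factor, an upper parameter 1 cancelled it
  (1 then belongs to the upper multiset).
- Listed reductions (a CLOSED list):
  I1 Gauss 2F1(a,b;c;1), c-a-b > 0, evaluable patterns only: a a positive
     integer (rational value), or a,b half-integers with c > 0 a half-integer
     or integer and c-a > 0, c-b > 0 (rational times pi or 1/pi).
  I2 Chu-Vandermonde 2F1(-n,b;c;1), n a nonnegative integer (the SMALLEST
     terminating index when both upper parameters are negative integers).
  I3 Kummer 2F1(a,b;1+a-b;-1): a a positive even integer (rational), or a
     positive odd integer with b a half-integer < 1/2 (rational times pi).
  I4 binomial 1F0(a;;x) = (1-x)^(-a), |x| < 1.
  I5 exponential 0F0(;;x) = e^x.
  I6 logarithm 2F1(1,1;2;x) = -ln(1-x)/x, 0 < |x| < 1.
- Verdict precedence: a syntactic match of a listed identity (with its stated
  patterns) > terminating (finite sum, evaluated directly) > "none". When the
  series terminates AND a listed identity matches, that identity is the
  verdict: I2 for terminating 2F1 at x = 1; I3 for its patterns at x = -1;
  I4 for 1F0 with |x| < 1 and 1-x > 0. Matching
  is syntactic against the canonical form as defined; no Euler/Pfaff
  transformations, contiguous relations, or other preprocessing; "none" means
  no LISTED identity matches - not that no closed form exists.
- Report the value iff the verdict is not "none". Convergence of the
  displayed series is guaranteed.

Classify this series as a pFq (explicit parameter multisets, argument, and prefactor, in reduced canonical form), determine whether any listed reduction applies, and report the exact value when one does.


This is -\frac{7}{2} * 2F1(\frac{1}{3}, \frac{6}{5}; \frac{8}{7}; -\frac{1}{6}) in reduced canonical form. Verdict: none here - no I1-I6 shape fits x = -\frac{1}{6} with lower {\frac{8}{7}}.

First insight: with t_0 = -\frac{7}{2}, the expanded ratio factors over Q; C = -7/2, x = -1/6, roots give parameters.
Consecutive-term ratio: r(k) = -\frac{1}{6} * (k+\frac{1}{3}) (k+\frac{6}{5}) / [(k+\frac{8}{7}) (k+1)] - rational; roots negated = parameters, x = -\frac{1}{6}, C = -\frac{7}{2}.


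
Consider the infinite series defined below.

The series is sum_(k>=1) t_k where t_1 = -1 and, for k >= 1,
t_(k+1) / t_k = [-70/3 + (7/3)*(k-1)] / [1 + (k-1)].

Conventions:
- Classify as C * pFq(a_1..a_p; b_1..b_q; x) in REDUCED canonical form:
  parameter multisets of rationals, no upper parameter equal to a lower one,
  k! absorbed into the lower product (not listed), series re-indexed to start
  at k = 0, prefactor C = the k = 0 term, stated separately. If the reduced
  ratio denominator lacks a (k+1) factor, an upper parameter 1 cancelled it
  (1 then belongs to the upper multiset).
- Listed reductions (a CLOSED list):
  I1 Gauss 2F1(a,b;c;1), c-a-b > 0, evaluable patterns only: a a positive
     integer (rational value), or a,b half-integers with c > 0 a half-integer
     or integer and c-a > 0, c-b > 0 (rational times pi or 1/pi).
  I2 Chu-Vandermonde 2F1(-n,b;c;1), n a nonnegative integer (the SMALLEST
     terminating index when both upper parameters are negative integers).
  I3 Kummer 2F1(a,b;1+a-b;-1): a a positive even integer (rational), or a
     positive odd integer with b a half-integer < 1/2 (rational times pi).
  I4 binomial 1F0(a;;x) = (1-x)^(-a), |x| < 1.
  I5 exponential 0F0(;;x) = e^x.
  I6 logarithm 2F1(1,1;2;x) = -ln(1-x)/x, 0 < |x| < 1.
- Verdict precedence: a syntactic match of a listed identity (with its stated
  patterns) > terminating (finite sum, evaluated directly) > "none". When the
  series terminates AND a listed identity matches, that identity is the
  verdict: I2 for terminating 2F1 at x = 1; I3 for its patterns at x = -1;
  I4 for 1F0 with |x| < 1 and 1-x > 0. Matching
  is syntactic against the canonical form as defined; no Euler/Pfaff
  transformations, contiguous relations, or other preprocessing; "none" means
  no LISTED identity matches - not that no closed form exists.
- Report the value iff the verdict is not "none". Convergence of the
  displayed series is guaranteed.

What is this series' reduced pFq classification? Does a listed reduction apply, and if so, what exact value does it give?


The series (x = 7/3) is 1F0: upper {-10}, lower {-}, prefactor -1. Verdict: terminating. (-10)_k vanishes past k = 10, leaving a 11-term sum, computed directly. Hence: -1048576/59049.

Key step: t_0 being -1, the expanded ratio factors over Q; prefactor -1, roots give parameters.
Step ratio: r(k) = (7/3) * (k-10) / [(k+1)] - rational in k, leading ratio (7/3); with t_0 = -1, classification follows.


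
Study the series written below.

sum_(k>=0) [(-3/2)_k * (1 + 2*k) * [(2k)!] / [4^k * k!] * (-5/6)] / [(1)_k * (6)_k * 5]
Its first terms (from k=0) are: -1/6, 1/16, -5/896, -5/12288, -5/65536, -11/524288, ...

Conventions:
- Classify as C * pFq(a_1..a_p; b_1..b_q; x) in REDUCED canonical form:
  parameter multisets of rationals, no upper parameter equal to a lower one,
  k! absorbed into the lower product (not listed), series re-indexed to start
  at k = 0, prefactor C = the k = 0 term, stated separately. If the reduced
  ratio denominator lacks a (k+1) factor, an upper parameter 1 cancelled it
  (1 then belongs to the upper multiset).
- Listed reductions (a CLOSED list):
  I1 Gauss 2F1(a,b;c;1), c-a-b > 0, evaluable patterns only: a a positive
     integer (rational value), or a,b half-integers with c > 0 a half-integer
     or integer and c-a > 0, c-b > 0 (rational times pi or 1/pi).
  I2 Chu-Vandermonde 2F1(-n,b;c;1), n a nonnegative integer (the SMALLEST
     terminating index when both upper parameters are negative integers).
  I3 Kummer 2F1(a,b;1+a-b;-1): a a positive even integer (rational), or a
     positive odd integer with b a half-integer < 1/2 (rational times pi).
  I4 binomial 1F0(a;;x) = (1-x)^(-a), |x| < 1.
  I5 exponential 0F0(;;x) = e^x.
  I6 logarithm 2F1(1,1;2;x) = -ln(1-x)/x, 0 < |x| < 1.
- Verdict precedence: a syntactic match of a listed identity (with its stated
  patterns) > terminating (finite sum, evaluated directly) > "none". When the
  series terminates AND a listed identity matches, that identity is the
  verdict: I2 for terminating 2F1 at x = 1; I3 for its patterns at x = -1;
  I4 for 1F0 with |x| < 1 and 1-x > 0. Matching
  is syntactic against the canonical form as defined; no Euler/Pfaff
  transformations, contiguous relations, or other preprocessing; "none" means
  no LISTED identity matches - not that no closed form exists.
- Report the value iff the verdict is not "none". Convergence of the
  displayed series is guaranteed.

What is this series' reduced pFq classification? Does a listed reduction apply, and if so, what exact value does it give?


First insight: t_0 = -1/6 here, and the (2k+1) factor (C = -1/6, x = 1) shifts (1/2)_k to (3/2)_k.
Term ratio: r(k) = 1 * (k-3/2) (k+3/2) / [(k+6) (k+1)] - poly over poly, x = 1 from leading terms; C = -1/6 at k = 0.

This is -1/6 * 2F1(-3/2, 3/2; 6; 1) in reduced canonical form. Verdict (x = 1): Gauss's theorem I1 (half-integer case) applies (x = 1; upper {-3/2, 3/2} half-integers, c = 6 in the evaluable pattern). Sum: (-65536/189189) / pi.


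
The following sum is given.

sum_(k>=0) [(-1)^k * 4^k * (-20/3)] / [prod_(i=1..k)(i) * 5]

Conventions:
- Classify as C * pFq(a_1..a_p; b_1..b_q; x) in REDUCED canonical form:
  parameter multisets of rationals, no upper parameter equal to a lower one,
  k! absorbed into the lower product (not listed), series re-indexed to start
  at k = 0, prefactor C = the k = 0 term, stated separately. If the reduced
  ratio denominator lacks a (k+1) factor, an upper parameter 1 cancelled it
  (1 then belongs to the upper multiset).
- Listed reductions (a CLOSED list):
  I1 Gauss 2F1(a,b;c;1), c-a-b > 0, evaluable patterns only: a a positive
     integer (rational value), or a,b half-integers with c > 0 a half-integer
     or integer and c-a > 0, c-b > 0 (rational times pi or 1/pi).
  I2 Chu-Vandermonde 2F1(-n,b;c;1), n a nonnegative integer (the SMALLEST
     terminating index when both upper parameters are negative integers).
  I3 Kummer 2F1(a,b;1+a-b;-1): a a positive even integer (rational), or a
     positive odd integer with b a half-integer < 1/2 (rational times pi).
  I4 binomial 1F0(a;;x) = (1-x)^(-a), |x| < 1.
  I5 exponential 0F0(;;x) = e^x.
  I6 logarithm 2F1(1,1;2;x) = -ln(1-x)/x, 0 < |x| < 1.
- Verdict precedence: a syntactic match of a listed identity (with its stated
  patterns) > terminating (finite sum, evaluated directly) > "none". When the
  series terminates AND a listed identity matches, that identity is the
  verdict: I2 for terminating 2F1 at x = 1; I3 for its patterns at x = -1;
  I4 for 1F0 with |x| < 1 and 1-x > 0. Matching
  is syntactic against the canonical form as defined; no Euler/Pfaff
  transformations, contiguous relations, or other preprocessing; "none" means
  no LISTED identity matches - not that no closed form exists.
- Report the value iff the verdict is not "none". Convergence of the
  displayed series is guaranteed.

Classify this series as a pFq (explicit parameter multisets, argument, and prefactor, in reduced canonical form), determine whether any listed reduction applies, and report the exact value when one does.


x = -4 here; the reduced form reads 0F0, upper {-}, lower {-}, C = -4/3. Verdict: the I5 exponential reduction applies (the 0F0 exponential series at x = -4). Exact value: (-4/3) * e^(-4).

Key observation: from the first term -4/3: the constant factors (prefactor -4/3) combine into one prefactor.
Step ratio: r(k) = (-4) * 1 / [(k+1)] - rational in k. x = (-4); t_0 = -4/3; negate the roots.


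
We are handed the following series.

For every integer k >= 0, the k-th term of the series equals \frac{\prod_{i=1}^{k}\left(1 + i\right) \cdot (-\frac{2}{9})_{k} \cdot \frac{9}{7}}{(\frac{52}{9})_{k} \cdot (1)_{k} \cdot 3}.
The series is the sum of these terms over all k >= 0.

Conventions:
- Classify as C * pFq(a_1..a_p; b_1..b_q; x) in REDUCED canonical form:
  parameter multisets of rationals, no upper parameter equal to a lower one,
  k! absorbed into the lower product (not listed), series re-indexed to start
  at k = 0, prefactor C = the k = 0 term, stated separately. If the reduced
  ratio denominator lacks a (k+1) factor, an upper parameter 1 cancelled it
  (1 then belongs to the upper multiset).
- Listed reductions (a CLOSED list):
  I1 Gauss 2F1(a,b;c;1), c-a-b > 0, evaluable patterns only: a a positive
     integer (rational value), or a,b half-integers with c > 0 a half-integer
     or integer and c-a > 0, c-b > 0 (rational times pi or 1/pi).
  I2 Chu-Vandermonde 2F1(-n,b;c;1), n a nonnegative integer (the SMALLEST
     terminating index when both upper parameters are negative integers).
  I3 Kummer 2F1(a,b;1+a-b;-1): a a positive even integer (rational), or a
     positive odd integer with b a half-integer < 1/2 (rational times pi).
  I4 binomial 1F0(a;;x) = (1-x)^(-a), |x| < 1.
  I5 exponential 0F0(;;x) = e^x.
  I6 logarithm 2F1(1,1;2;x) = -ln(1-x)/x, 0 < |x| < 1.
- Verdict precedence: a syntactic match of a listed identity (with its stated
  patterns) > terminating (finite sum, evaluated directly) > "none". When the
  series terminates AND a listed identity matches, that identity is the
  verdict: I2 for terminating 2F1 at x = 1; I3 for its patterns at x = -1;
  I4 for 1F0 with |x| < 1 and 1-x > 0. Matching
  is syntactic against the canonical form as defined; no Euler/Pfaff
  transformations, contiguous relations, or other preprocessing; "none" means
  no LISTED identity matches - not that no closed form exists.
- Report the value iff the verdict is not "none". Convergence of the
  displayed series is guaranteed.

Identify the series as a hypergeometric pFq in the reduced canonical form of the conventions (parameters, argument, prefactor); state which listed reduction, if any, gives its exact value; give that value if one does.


Reduced: x = 1, 2F1, upper = {-\frac{2}{9}, 2}, lower = {\frac{52}{9}}, C = \frac{3}{7}. Verdict at x = 1: Gauss's theorem (I1) matches (x = 1: the Gamma ratio telescopes since c-a-b = 4 > 0 and a = 2 in Z>0). Its exact value is \frac{731}{1890}.

Key step: t_0 being \frac{3}{7}, (1)_k (prefactor 3/7) is k! itself.
Adjacent-term ratio: r(k) = 1 * (k-\frac{2}{9}) (k+2) / [(k+\frac{52}{9}) (k+1)] ; factor over Q: parameters, x = 1, and C = \frac{3}{7}.


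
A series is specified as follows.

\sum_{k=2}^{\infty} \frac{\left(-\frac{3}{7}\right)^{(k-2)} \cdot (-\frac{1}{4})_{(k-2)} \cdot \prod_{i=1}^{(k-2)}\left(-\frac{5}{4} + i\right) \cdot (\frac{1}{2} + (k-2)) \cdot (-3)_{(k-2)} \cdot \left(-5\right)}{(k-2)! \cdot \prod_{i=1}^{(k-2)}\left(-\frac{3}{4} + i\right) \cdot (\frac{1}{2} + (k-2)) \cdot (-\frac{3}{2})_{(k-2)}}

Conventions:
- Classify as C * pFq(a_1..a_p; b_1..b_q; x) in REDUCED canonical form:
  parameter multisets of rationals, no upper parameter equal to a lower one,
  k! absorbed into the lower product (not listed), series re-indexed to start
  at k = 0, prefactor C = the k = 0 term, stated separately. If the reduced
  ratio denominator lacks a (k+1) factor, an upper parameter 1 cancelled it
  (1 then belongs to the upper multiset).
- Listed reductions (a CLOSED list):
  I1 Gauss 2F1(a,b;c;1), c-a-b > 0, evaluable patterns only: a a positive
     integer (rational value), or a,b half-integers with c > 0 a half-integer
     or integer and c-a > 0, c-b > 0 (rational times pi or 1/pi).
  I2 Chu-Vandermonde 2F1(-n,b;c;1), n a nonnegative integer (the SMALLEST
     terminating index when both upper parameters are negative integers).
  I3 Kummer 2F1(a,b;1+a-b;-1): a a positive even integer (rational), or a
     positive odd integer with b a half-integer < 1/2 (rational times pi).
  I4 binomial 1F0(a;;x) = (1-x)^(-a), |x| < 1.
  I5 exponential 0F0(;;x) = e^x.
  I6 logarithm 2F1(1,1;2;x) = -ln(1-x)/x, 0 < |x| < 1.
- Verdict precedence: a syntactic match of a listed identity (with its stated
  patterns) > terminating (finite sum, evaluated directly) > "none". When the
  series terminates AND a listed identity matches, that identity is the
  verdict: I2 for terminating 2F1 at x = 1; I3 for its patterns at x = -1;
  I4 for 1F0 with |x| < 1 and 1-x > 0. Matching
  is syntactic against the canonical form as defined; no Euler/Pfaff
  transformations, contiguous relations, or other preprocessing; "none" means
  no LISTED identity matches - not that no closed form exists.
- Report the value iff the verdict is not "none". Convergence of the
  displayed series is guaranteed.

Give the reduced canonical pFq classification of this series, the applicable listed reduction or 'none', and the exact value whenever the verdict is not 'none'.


Reduced: x = -\frac{3}{7}, 3F2, upper = {-3, -\frac{1}{4}, -\frac{1}{4}}, lower = {-\frac{3}{2}, \frac{1}{4}}, C = -5. Verdict: terminating at k = 3: the factor (-3)_k kills every later term; summing the 4 survivors is exact. Exact value: -\frac{1765}{392}.

Key observation: x = -\frac{3}{7} and the running product (prefactor -5) telescopes to a rising factorial.
Consecutive-term ratio: r(k) = -\frac{3}{7} * (k-3) (k-\frac{1}{4}) (k-\frac{1}{4}) / [(k-\frac{3}{2}) (k+\frac{1}{4}) (k+1)] - rational in k. x = -\frac{3}{7}; t_0 = -5; negate the roots.


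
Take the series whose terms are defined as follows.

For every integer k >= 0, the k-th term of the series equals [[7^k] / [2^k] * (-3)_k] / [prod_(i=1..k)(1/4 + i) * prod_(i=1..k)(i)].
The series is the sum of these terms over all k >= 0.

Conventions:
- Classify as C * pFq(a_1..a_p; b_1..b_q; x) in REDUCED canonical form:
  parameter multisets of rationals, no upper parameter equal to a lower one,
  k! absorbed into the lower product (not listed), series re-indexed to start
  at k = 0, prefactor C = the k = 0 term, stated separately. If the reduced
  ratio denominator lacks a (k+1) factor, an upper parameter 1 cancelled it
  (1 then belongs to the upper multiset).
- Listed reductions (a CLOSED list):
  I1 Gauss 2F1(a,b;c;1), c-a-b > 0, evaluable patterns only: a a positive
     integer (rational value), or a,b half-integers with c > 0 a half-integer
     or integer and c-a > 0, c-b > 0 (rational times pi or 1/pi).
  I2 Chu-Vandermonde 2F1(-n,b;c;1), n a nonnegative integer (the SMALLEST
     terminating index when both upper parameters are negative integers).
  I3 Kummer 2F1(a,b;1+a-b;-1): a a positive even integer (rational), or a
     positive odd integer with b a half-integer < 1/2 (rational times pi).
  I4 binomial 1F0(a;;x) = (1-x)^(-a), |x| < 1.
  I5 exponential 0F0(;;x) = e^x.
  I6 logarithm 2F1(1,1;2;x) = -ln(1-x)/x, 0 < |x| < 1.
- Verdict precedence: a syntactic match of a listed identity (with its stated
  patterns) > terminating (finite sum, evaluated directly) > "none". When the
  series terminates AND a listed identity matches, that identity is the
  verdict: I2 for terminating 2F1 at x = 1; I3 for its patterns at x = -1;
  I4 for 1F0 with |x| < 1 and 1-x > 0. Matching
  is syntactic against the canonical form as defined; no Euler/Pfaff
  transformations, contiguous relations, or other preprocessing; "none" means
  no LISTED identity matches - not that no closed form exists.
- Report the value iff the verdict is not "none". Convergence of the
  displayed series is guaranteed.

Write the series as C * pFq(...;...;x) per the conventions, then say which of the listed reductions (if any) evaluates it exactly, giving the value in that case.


Canonical form: C = 1 times 1F1 with upper {-3}, lower {5/4}, x = 7/2. Verdict: terminating - upper -3 stops the sum at k = 3; the 4 terms are added exactly. Sum: 571/585.

Key observation: x = (7/2) and the product of the first k integers (prefactor 1) is k!.
Consecutive-term ratio: r(k) = (7/2) * (k-3) / [(k+5/4) (k+1)] ; factor over Q: parameters, x = (7/2), and C = 1.


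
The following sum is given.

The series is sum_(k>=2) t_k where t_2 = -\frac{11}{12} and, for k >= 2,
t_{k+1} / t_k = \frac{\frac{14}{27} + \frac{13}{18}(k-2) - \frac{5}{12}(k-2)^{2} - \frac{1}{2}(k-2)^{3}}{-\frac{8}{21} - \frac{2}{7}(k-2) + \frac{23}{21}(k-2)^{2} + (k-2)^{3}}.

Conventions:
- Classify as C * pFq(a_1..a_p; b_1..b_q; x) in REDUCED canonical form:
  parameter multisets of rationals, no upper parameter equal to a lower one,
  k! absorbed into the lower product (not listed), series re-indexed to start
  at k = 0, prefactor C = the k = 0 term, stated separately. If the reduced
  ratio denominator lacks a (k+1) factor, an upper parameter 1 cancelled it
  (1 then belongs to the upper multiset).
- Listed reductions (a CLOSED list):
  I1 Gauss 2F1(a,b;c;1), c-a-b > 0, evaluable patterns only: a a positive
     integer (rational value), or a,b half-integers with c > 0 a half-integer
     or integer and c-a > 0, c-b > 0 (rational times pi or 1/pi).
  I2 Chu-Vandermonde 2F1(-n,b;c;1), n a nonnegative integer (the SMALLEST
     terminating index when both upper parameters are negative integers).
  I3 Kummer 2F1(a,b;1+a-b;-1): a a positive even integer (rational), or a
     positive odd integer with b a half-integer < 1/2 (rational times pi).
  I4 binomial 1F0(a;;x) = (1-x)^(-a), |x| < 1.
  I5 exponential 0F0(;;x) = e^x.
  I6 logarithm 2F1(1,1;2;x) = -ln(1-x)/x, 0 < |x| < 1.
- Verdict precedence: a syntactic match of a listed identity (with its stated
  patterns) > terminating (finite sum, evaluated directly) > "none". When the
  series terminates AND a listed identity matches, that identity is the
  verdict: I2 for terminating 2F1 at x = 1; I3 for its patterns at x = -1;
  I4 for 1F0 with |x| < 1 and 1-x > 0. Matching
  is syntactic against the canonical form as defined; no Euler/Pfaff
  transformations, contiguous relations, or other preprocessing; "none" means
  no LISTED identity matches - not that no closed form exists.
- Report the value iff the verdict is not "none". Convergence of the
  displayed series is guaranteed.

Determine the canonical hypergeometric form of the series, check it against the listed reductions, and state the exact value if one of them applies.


Classification (C = -\frac{11}{12}): 2F1 with upper {-\frac{7}{6}, \frac{4}{3}}, lower {-\frac{4}{7}}, argument x = -\frac{1}{2}. Verdict: none (x = -\frac{1}{2}): each listed identity misses the multisets {-\frac{7}{6}, \frac{4}{3}} ; {-\frac{4}{7}}.

Key step: t_0 being -\frac{11}{12}, the ratio is unreduced: k + 2/3 divides both sides (prefactor -11/12).
Adjacent-term ratio: r(k) = -\frac{1}{2} * (k-\frac{7}{6}) (k+\frac{4}{3}) / [(k-\frac{4}{7}) (k+1)] - poly over poly, x = -\frac{1}{2} from leading terms; C = -\frac{11}{12} at k = 0.


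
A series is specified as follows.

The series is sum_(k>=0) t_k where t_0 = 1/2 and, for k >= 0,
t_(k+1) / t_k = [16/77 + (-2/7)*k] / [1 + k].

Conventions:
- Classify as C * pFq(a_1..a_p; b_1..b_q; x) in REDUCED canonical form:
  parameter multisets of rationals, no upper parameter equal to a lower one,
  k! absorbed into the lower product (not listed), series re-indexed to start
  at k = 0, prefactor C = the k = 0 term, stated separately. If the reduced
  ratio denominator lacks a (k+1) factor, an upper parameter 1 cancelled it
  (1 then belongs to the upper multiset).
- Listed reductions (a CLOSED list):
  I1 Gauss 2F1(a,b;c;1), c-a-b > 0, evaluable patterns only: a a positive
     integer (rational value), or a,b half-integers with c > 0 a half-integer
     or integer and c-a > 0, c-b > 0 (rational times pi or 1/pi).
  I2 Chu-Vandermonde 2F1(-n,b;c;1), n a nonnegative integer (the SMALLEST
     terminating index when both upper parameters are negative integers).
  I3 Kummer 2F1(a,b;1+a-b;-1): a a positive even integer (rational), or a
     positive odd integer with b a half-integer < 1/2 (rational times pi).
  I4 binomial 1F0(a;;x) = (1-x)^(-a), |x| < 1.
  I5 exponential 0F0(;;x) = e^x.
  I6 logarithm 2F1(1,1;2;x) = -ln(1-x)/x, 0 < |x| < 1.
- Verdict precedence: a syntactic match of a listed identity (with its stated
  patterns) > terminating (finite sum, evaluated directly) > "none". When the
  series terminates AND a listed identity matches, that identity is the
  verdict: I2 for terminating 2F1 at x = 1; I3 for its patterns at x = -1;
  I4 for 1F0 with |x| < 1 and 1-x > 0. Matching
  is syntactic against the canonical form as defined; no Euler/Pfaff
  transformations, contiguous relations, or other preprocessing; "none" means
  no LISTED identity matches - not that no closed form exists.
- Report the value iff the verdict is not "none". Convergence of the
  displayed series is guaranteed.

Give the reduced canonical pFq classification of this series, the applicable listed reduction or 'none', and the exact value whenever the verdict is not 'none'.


Classification (C = 1/2): 1F0 with upper {-8/11}, lower {-}, argument x = -2/7. Verdict: the I4 binomial reduction matches (the 1F0 binomial series: exponent 8/11, x = -2/7). Its exact value is (1/2) * (9/7)^(8/11).

Structural cue: with t_0 = 1/2, roots of the ratio polynomials (prefactor 1/2) are the negated parameters.
Step ratio: r(k) = (-2/7) * (k-8/11) / [(k+1)] ; factor over Q: parameters, x = (-2/7), and C = 1/2.


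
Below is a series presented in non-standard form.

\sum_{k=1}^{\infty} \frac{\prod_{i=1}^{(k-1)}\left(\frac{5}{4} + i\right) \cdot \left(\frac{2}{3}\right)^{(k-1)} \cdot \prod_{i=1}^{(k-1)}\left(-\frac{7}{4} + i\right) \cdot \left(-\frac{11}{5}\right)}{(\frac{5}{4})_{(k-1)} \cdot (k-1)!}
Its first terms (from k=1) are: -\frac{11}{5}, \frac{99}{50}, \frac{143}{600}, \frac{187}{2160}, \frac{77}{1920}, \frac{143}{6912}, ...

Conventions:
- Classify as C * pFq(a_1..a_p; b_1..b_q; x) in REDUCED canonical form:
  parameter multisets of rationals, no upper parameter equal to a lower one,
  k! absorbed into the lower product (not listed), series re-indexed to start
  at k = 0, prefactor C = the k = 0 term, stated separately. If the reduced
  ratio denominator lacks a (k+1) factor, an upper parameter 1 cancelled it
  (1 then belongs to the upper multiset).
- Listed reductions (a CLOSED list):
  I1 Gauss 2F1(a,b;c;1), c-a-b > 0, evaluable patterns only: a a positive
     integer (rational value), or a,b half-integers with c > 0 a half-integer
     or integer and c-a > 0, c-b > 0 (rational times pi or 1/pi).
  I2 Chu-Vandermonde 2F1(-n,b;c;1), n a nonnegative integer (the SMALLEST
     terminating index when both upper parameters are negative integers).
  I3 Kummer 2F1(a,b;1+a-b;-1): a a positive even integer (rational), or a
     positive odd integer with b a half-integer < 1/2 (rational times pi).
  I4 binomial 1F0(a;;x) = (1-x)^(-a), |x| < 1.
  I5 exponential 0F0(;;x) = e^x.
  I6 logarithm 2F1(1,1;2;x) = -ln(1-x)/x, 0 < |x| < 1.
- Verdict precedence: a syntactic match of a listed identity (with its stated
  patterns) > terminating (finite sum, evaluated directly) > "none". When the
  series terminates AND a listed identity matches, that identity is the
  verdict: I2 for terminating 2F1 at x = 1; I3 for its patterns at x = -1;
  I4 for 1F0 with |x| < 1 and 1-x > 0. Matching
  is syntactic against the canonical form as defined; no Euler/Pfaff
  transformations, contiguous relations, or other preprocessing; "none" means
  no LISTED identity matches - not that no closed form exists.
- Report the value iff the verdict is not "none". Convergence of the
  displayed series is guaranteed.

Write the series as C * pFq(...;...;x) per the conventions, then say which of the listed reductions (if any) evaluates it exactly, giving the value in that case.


At argument \frac{2}{3}: a 2F1 with upper {-\frac{3}{4}, \frac{9}{4}}, lower {\frac{5}{4}}, scaled by C = -\frac{11}{5}. Verdict: none - at argument \frac{2}{3} the multisets {-\frac{3}{4}, \frac{9}{4}} ; {\frac{5}{4}} match no listed identity.

First insight: x = \frac{2}{3} and the running product (C = -11/5) telescopes to a rising factorial.
Term ratio: r(k) = \frac{2}{3} * (k-\frac{3}{4}) (k+\frac{9}{4}) / [(k+\frac{5}{4}) (k+1)] - rational in k, leading ratio \frac{2}{3}; with t_0 = -\frac{11}{5}, classification follows.


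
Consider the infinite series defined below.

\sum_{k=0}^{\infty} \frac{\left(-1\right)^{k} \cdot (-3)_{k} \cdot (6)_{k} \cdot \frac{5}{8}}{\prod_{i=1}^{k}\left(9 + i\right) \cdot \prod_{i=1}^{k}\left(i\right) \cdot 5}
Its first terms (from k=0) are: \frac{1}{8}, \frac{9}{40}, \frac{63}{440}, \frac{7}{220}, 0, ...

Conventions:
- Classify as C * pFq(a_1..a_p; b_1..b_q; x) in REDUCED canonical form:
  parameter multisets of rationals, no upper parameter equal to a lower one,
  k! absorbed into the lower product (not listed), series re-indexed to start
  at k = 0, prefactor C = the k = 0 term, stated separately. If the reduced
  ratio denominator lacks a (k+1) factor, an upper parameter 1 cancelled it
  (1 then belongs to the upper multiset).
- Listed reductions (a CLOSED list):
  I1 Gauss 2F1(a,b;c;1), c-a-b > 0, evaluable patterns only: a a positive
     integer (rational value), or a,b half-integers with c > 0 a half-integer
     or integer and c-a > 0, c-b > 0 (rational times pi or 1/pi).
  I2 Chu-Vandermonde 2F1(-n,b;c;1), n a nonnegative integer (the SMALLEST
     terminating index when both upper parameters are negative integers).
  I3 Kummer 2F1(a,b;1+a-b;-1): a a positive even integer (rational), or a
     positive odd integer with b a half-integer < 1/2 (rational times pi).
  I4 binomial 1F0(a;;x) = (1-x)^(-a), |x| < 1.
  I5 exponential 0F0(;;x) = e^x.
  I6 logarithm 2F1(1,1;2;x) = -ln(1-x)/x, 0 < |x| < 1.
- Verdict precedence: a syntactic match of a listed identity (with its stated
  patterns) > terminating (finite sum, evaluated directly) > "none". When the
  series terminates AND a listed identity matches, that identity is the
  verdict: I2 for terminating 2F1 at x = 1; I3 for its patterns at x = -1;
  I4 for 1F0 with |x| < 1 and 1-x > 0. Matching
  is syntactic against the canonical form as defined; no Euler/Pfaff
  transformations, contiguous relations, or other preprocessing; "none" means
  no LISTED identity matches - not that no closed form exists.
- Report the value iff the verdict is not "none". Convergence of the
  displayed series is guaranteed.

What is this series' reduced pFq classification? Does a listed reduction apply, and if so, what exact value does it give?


Classification (C = \frac{1}{8}): 2F1 with upper {-3, 6}, lower {10}, argument x = -1. Verdict: this is the Kummer evaluation I3 (x = -1; c = 10 equals 1+a-b for upper {-3, 6}: listed pattern). Value: \frac{21}{40}.

Key observation: from the first term \frac{1}{8}: the product of the first k integers (prefactor 1/8) is k!.
Ratio: r(k) = -1 * (k-3) (k+6) / [(k+10) (k+1)] - rational in k, leading ratio -1; with t_0 = \frac{1}{8}, classification follows.


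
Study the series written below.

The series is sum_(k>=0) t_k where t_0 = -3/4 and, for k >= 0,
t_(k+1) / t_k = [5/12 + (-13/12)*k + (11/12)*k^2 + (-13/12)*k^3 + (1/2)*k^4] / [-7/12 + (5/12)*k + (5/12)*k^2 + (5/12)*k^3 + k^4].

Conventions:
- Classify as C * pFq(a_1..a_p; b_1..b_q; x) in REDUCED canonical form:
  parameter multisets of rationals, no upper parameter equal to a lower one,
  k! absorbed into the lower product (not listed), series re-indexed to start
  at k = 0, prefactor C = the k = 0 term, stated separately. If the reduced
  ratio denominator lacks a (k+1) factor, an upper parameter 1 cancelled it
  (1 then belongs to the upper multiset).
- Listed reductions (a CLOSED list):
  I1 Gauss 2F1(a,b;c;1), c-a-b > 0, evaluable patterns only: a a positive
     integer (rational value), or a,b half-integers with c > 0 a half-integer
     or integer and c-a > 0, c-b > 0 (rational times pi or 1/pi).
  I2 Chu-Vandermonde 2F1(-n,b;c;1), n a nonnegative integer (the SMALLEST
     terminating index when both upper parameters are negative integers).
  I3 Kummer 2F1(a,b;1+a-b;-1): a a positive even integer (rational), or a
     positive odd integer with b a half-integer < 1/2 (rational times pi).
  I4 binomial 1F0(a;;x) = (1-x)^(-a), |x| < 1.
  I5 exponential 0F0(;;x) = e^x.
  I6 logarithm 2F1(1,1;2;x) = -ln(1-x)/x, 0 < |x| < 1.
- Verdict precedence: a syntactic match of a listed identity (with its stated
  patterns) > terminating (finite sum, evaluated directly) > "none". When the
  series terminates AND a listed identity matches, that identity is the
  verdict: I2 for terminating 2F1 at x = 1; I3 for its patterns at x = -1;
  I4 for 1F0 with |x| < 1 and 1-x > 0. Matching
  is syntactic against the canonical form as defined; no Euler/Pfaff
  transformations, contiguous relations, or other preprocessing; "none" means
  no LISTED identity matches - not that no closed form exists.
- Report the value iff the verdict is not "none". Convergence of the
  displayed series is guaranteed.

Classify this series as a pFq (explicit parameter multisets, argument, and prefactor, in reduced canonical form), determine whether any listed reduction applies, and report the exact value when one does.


At argument 1/2: a 2F1 with upper {-5/3, -1/2}, lower {-7/12}, scaled by C = -3/4. Verdict: none. No listed pattern accepts 2F1(-5/3, -1/2; -7/12; 1/2).

The tell: t_0 being -3/4, factor the ratio over Q (prefactor -3/4): negated roots = parameters.
Term ratio: r(k) = (1/2) * (k-5/3) (k-1/2) / [(k-7/12) (k+1)] - rational in k. x = (1/2); t_0 = -3/4; negate the roots.


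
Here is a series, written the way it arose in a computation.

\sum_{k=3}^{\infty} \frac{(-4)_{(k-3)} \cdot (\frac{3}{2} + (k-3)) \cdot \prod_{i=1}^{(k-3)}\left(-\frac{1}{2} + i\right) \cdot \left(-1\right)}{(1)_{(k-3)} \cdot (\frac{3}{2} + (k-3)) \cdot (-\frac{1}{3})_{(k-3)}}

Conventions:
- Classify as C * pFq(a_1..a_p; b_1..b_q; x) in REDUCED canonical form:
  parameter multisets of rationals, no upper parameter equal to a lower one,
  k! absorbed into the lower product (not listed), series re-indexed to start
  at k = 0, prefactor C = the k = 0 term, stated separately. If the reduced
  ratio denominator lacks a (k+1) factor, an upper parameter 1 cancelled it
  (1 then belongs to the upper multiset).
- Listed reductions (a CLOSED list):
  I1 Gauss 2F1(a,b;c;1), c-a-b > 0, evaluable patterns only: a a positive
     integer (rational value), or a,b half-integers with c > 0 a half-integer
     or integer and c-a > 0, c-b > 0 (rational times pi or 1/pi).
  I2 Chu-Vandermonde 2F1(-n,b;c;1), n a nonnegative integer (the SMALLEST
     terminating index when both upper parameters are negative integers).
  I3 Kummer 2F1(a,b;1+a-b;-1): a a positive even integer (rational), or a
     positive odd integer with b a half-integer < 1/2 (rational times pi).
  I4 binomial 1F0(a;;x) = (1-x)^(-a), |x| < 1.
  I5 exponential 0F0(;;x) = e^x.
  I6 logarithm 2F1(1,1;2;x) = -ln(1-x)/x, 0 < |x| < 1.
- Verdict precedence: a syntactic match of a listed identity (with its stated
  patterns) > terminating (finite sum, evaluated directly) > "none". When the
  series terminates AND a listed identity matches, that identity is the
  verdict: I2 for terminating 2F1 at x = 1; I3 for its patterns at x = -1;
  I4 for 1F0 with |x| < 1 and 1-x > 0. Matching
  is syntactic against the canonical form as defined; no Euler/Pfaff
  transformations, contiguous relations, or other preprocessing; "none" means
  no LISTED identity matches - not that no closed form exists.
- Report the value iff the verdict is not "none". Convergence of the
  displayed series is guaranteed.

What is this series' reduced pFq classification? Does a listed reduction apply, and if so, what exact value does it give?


Canonical form: C = -1 times 2F1 with upper {-4, \frac{1}{2}}, lower {-\frac{1}{3}}, x = 1. Verdict (x = 1): the Chu-Vandermonde identity I2 applies (terminating 2F1 at x = 1 with n = 4, b = 1/2, c = -\frac{1}{3}). Value: -\frac{91}{256}.

The tell: with t_0 = -1, the running product (C = -1) telescopes to a rising factorial.
Consecutive-term ratio: r(k) = 1 * (k-4) (k+\frac{1}{2}) / [(k-\frac{1}{3}) (k+1)] - poly over poly, x = 1 from leading terms; C = -1 at k = 0.


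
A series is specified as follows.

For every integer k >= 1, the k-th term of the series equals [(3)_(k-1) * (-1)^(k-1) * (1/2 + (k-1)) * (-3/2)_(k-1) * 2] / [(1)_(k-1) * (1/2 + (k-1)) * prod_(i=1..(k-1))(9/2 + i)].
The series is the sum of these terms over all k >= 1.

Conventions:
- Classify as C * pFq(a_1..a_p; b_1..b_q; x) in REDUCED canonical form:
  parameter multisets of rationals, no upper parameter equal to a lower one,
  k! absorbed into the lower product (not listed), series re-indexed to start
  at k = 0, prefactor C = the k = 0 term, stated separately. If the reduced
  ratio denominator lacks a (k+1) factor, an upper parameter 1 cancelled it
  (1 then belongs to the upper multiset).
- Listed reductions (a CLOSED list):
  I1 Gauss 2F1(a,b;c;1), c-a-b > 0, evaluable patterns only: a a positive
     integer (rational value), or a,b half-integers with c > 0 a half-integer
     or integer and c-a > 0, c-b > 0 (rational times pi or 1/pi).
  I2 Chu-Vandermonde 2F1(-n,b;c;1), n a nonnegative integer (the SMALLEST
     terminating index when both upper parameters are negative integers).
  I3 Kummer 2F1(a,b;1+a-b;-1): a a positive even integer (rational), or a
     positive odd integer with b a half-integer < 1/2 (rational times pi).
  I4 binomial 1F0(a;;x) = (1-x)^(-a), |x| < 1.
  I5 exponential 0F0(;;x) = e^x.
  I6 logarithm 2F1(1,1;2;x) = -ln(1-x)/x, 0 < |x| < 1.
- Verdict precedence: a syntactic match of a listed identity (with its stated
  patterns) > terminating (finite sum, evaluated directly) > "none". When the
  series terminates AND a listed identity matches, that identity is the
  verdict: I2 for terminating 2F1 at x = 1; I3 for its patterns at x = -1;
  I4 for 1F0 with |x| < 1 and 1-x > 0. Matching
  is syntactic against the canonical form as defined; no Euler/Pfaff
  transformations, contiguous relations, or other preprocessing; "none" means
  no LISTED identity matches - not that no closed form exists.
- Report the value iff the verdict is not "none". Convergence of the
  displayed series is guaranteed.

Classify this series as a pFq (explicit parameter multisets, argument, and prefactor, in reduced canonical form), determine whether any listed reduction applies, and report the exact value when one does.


Key observation: x = (-1) and (1)_k (C = 2) is k! itself.
Consecutive-term ratio: r(k) = (-1) * (k-3/2) (k+3) / [(k+11/2) (k+1)] ; factor over Q: parameters, x = (-1), and C = 2.

x = -1 here; the reduced form reads 2F1, upper {-3/2, 3}, lower {11/2}, C = 2. Verdict (x = -1): Kummer's theorem (I3) applies (x = -1; c = 11/2 equals 1+a-b for upper {-3/2, 3}: listed pattern). Value: (315/256) * pi.
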